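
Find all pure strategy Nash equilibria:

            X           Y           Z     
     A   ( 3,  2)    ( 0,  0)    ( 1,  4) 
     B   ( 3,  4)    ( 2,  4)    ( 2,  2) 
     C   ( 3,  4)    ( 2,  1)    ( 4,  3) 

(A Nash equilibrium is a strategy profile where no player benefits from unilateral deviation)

Nash equilibrium: (B, X), (B, Y), (C, X)

Work:
Best responses:
  P1 vs X: payoffs [3, 3, 3] → best response A/B/C (payoff 3)
  P1 vs Y: payoffs [0, 2, 2] → best response B/C (payoff 2)
  P1 vs Z: payoffs [1, 2, 4] → best response C (payoff 4)
  P2 vs A: payoffs [2, 0, 4] → best response Z (payoff 4)
  P2 vs B: payoffs [4, 4, 2] → best response X/Y (payoff 4)
  P2 vs C: payoffs [4, 1, 3] → best response X (payoff 4)
Mutual best responses: (B,X), (B,Y), (C,X) → Nash equilibria.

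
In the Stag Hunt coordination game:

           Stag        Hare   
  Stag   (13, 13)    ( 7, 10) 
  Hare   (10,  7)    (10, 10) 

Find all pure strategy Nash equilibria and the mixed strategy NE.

Pure NE: (Stag, Stag) and (Hare, Hare); Mixed NE: p = 0.5, q = 0.5

Work:
Check pure NE:
(Stag, Stag): (13, 13) - no unilateral deviation beneficial
(Hare, Hare): (10, 10) - no unilateral deviation beneficial
Mixed NE: P1 plays Stag with p = 0.5, P2 plays Stag with q = 0.5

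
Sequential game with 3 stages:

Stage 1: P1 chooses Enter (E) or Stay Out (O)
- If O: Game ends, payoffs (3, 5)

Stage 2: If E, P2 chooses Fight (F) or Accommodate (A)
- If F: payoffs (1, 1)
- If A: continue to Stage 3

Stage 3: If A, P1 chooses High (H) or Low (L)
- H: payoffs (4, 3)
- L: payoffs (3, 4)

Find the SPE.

SPE: (E, A, H); Outcome (4, 3)

Work:
Stage 3: P1 chooses H (4 vs 3)
Stage 2: P2: F->1, A->3 (anticipating H). Choose A
Stage 1: P1: O->3, E->4 (anticipating A, H). Choose E
SPE path: E -> A -> H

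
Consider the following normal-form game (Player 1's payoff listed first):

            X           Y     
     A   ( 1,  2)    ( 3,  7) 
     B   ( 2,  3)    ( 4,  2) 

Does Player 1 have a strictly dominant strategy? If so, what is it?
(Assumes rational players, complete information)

Yes, Player 1's strictly dominant strategy is B

Work:
A strategy strictly dominates another if it gives a strictly higher payoff against every opponent action. Compare each pair of P1's strategies column-by-column:
  A vs B: [1 vs 2, 3 vs 4] → A does not strictly dominate B (column X: 1 ≤ 2)
  B vs A: [2 vs 1, 4 vs 3] → B strictly dominates A
B strictly dominates every other strategy → strictly dominant.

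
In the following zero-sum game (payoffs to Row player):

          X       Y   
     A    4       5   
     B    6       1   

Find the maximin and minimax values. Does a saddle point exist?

Maximin = 4, Minimax = 5, Saddle: False

Work:
Row minimums: [4, 1] → maximin = 4
Column maximums: [6, 5] → minimax = 5
No saddle point (maximin ≠ minimax). Mixed strategy needed.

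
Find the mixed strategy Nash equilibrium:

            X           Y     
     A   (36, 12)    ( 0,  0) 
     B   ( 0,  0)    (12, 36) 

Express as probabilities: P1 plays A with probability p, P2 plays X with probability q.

p = 0.75, q = 0.25

Work:
Find probabilities that make opponent indifferent:
P2 chooses q to make P1 indifferent between A and B
P1 chooses p to make P2 indifferent between X and Y
Mixed NE: P1 plays (A: 0.75, B: 0.25), P2 plays (X: 0.25, Y: 0.75)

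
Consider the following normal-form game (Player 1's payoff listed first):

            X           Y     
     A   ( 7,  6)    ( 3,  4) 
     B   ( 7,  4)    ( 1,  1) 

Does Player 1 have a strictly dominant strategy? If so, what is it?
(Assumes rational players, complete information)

No strictly dominant strategy exists for Player 1

Work:
A strategy strictly dominates another if it gives a strictly higher payoff against every opponent action. Compare each pair of P1's strategies column-by-column:
  A vs B: [7 vs 7, 3 vs 1] → A does not strictly dominate B (column X: 7 ≤ 7)
  B vs A: [7 vs 7, 1 vs 3] → B does not strictly dominate A (column X: 7 ≤ 7)
No single strategy strictly dominates all others → no strictly dominant strategy.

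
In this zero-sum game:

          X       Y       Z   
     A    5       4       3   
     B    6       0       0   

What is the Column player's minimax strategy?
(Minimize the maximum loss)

Column should play Z, value = 3

Work:
Column player minimizes Row's maximum payoff:
Column X: max payoff to Row = 6
Column Y: max payoff to Row = 4
Column Z: max payoff to Row = 3
Minimum is 3, achieved by column Z.
Minimax strategy: Z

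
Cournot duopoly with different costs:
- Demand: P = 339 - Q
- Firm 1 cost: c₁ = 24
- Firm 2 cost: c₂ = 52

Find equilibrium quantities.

q₁* = 114.33, q₂* = 86.33

Work:
Reaction: q₁ = (339 - 24 - q₂)/2
Reaction: q₂ = (339 - 52 - q₁)/2
Solve simultaneously:
q₁* = (339 - 2×24 + 52)/3 = 114.33
q₂* = (339 - 2×52 + 24)/3 = 86.33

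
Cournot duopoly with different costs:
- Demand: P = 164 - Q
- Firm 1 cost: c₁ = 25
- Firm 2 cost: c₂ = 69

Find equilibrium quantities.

q₁* = 61.0, q₂* = 17.0

Work:
Reaction: q₁ = (164 - 25 - q₂)/2
Reaction: q₂ = (164 - 69 - q₁)/2
Solve simultaneously:
q₁* = (164 - 2×25 + 69)/3 = 61.0
q₂* = (164 - 2×69 + 25)/3 = 17.0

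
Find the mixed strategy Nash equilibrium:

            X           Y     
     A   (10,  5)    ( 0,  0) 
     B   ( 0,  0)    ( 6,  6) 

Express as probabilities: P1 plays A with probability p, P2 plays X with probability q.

p = 0.5455, q = 0.375

Work:
Find probabilities that make opponent indifferent:
P2 chooses q to make P1 indifferent between A and B
P1 chooses p to make P2 indifferent between X and Y
Mixed NE: P1 plays (A: 0.5455, B: 0.4545), P2 plays (X: 0.375, Y: 0.625)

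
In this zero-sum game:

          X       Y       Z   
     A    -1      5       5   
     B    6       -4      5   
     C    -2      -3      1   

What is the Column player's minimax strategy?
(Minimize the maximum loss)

Column should play Y or Z (all achieve the minimum), value = 5

Work:
Column player minimizes Row's maximum payoff:
Column X: max payoff to Row = 6
Column Y: max payoff to Row = 5
Column Z: max payoff to Row = 5
Minimum is 5, achieved by columns Y, Z (tied).
Each of Y or Z is a minimax strategy.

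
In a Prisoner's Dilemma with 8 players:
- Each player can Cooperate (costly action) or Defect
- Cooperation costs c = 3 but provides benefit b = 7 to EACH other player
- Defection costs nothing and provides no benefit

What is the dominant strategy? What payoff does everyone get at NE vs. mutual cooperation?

Dominant: Defect; NE payoff = 0; Coop payoff = 46

Work:
Defect dominates (saves cost c = 3, benefit to others is external)
NE: All defect → everyone gets 0
If all cooperate: each receives (7)×7 - 3 = 46
Social dilemma: 46 > 0 but NE gives 0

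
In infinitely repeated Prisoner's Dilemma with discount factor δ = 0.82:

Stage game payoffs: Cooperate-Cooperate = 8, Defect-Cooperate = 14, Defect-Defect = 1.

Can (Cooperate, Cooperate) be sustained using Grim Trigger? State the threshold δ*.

δ* = 0.4615; since δ = 0.82 ≥ 0.4615, cooperation can be sustained

Work:
For Grim Trigger:
Cooperate forever: 8/(1-δ)
Defect then punished: 14 + 1·δ/(1-δ)
Need: 8/(1-δ) ≥ 14 + 1·δ/(1-δ)
Solving: δ ≥ (T-R)/(T-P) = (14-8)/(14-1) = 0.4615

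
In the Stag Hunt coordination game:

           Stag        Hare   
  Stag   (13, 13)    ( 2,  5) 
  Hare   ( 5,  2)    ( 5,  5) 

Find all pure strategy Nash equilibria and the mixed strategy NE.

Pure NE: (Stag, Stag) and (Hare, Hare); Mixed NE: p = 0.2727, q = 0.2727

Work:
Check pure NE:
(Stag, Stag): (13, 13) - no unilateral deviation beneficial
(Hare, Hare): (5, 5) - no unilateral deviation beneficial
Mixed NE: P1 plays Stag with p = 0.2727, P2 plays Stag with q = 0.2727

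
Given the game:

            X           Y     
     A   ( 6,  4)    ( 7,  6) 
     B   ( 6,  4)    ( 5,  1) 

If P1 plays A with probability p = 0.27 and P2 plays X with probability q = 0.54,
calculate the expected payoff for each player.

E[P1] = 5.7884, E[P2] = 3.241

Work:
E[P1] = p·q·π₁(A,X) + p·(1-q)·π₁(A,Y) + (1-p)·q·π₁(B,X) + (1-p)·(1-q)·π₁(B,Y)
= 0.27·0.54·6 + 0.27·0.46·7 + 0.73·0.54·6 + 0.73·0.46·5
= 5.7884

E[P2] = 3.241 (similar calculation)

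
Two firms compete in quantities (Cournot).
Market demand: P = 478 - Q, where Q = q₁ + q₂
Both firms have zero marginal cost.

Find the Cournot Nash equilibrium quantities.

q₁* = q₂* = 159.33; P* = 159.33

Work:
Profit: π_i = P·q_i = (a - q_i - q_j)·q_i
FOC: ∂π_i/∂q_i = a - 2q_i - q_j = 0
Reaction function: q_i = (478 - q_j)/2
Symmetry: q* = 478/3 = 159.33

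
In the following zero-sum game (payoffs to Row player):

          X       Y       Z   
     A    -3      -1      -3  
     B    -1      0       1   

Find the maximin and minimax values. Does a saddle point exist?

Maximin = -1, Minimax = -1, Saddle: True

Work:
Row minimums: [-3, -1] → maximin = -1
Column maximums: [-1, 0, 1] → minimax = -1
Saddle point exists! Game value = -1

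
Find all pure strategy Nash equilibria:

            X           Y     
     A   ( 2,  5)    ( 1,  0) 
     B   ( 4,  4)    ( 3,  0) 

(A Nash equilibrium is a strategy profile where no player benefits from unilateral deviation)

Nash equilibrium: (B, X)

Work:
Best responses:
  P1 vs X: payoffs [2, 4] → best response B (payoff 4)
  P1 vs Y: payoffs [1, 3] → best response B (payoff 3)
  P2 vs A: payoffs [5, 0] → best response X (payoff 5)
  P2 vs B: payoffs [4, 0] → best response X (payoff 4)
Mutual best responses: (B,X) → Nash equilibria.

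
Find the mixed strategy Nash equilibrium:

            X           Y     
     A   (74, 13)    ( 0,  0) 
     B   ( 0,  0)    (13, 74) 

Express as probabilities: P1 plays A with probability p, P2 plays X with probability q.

p = 0.8506, q = 0.1494

Work:
Find probabilities that make opponent indifferent:
P2 chooses q to make P1 indifferent between A and B
P1 chooses p to make P2 indifferent between X and Y
Mixed NE: P1 plays (A: 0.8506, B: 0.1494), P2 plays (X: 0.1494, Y: 0.8506)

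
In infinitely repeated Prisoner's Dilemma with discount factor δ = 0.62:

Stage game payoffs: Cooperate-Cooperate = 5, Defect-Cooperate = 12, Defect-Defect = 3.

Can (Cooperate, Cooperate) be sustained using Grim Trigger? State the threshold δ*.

δ* = 0.7778; since δ = 0.62 < 0.7778, cooperation cannot be sustained

Work:
For Grim Trigger:
Cooperate forever: 5/(1-δ)
Defect then punished: 12 + 3·δ/(1-δ)
Need: 5/(1-δ) ≥ 12 + 3·δ/(1-δ)
Solving: δ ≥ (T-R)/(T-P) = (12-5)/(12-3) = 0.7778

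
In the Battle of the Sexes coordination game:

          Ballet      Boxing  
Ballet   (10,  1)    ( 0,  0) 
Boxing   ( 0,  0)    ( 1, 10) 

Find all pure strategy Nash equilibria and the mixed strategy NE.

Pure NE: (Ballet, Ballet) and (Boxing, Boxing); Mixed NE: p = 0.9091, q = 0.0909

Work:
Check pure NE:
(Ballet, Ballet): (10, 1) - no unilateral deviation beneficial
(Boxing, Boxing): (1, 10) - no unilateral deviation beneficial
Mixed NE: P1 plays Ballet with p = 0.9091, P2 plays Ballet with q = 0.0909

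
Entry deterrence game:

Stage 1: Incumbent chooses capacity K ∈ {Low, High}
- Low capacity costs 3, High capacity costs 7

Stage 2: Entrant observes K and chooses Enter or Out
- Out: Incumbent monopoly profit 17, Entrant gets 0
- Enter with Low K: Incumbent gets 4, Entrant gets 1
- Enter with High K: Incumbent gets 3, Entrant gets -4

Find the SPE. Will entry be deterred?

SPE: (High, Enter|Low, Out|High); Entry deterred. Incumbent net profit = 10

Work:
After Low K: Entrant enters (1 > 0)
After High K: Entrant stays out (-4 < 0)
Incumbent: Low → 4−3=1, High → 17−7=10
Incumbent chooses High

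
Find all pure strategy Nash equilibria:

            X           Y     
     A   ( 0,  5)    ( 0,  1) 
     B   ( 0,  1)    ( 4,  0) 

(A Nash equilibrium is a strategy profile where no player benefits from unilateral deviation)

Nash equilibrium: (A, X), (B, X)

Work:
Best responses:
  P1 vs X: payoffs [0, 0] → best response A/B (payoff 0)
  P1 vs Y: payoffs [0, 4] → best response B (payoff 4)
  P2 vs A: payoffs [5, 1] → best response X (payoff 5)
  P2 vs B: payoffs [1, 0] → best response X (payoff 1)
Mutual best responses: (A,X), (B,X) → Nash equilibria.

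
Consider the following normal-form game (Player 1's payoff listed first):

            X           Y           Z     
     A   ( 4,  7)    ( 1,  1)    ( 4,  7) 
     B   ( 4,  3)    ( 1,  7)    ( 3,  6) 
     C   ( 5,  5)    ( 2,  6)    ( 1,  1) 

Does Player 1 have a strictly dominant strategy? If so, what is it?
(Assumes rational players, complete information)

No strictly dominant strategy exists for Player 1

Work:
A strategy strictly dominates another if it gives a strictly higher payoff against every opponent action. Compare each pair of P1's strategies column-by-column:
  A vs B: [4 vs 4, 1 vs 1, 4 vs 3] → A does not strictly dominate B (column X: 4 ≤ 4)
  A vs C: [4 vs 5, 1 vs 2, 4 vs 1] → A does not strictly dominate C (column X: 4 ≤ 5)
  B vs A: [4 vs 4, 1 vs 1, 3 vs 4] → B does not strictly dominate A (column X: 4 ≤ 4)
  B vs C: [4 vs 5, 1 vs 2, 3 vs 1] → B does not strictly dominate C (column X: 4 ≤ 5)
  C vs A: [5 vs 4, 2 vs 1, 1 vs 4] → C does not strictly dominate A (column Z: 1 ≤ 4)
  C vs B: [5 vs 4, 2 vs 1, 1 vs 3] → C does not strictly dominate B (column Z: 1 ≤ 3)
No single strategy strictly dominates all others → no strictly dominant strategy.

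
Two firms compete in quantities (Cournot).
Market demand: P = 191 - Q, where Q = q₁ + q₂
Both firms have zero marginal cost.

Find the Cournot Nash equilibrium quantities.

q₁* = q₂* = 63.67; P* = 63.67

Work:
Profit: π_i = P·q_i = (a - q_i - q_j)·q_i
FOC: ∂π_i/∂q_i = a - 2q_i - q_j = 0
Reaction function: q_i = (191 - q_j)/2
Symmetry: q* = 191/3 = 63.67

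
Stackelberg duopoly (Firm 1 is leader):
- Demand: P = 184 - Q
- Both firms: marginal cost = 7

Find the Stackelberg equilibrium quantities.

q₁* (leader) = 88.5, q₂* (follower) = 44.25

Work:
Follower's reaction: q₂ = (a - c - q₁)/2
Leader substitutes: π₁ = q₁·(a - q₁ - (a-c-q₁)/2 - c)
FOC: q₁* = (184 - 7)/2 = 88.50
Then: q₂* = (184 - 7 - 88.5)/2 = 44.25
Leader has first-mover advantage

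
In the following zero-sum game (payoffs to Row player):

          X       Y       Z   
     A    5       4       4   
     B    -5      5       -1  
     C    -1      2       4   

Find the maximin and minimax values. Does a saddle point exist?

Maximin = 4, Minimax = 4, Saddle: True

Work:
Row minimums: [4, -5, -1] → maximin = 4
Column maximums: [5, 5, 4] → minimax = 4
Saddle point exists! Game value = 4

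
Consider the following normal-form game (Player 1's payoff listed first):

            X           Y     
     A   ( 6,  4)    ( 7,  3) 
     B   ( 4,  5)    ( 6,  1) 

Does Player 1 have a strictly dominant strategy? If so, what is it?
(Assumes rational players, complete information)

Yes, Player 1's strictly dominant strategy is A

Work:
A strategy strictly dominates another if it gives a strictly higher payoff against every opponent action. Compare each pair of P1's strategies column-by-column:
  A vs B: [6 vs 4, 7 vs 6] → A strictly dominates B
  B vs A: [4 vs 6, 6 vs 7] → B does not strictly dominate A (column X: 4 ≤ 6)
A strictly dominates every other strategy → strictly dominant.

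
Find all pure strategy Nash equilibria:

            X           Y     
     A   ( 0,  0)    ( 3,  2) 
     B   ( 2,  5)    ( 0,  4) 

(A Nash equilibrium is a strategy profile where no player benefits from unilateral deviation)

Nash equilibrium: (A, Y), (B, X)

Work:
Best responses:
  P1 vs X: payoffs [0, 2] → best response B (payoff 2)
  P1 vs Y: payoffs [3, 0] → best response A (payoff 3)
  P2 vs A: payoffs [0, 2] → best response Y (payoff 2)
  P2 vs B: payoffs [5, 4] → best response X (payoff 5)
Mutual best responses: (A,Y), (B,X) → Nash equilibria.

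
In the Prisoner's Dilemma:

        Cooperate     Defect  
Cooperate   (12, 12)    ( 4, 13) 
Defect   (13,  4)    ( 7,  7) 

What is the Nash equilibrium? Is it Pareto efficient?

(Defect, Defect) is NE; not Pareto efficient

Work:
Defect dominates Cooperate for both players:
If P2 cooperates: Defect (13) > Cooperate (12)
If P2 defects: Defect (7) > Cooperate (4)
NE: (Defect, Defect) with payoff (7, 7)
But (Cooperate, Cooperate) = (12, 12) Pareto dominates (7, 7)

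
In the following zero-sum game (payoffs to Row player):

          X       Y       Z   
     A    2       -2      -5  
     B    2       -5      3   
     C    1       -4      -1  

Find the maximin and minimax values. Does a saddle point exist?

Maximin = -4, Minimax = -2, Saddle: False

Work:
Row minimums: [-5, -5, -4] → maximin = -4
Column maximums: [2, -2, 3] → minimax = -2
No saddle point (maximin ≠ minimax). Mixed strategy needed.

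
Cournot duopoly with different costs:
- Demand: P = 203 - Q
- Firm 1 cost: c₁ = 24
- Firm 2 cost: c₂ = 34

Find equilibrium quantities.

q₁* = 63.0, q₂* = 53.0

Work:
Reaction: q₁ = (203 - 24 - q₂)/2
Reaction: q₂ = (203 - 34 - q₁)/2
Solve simultaneously:
q₁* = (203 - 2×24 + 34)/3 = 63.0
q₂* = (203 - 2×34 + 24)/3 = 53.0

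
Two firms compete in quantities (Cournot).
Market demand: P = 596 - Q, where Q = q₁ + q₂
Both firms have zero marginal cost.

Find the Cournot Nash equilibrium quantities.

q₁* = q₂* = 198.67; P* = 198.67

Work:
Profit: π_i = P·q_i = (a - q_i - q_j)·q_i
FOC: ∂π_i/∂q_i = a - 2q_i - q_j = 0
Reaction function: q_i = (596 - q_j)/2
Symmetry: q* = 596/3 = 198.67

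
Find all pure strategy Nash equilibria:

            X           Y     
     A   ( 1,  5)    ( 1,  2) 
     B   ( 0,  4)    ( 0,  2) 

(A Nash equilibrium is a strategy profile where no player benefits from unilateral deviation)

Nash equilibrium: (A, X)

Work:
Best responses:
  P1 vs X: payoffs [1, 0] → best response A (payoff 1)
  P1 vs Y: payoffs [1, 0] → best response A (payoff 1)
  P2 vs A: payoffs [5, 2] → best response X (payoff 5)
  P2 vs B: payoffs [4, 2] → best response X (payoff 4)
Mutual best responses: (A,X) → Nash equilibria.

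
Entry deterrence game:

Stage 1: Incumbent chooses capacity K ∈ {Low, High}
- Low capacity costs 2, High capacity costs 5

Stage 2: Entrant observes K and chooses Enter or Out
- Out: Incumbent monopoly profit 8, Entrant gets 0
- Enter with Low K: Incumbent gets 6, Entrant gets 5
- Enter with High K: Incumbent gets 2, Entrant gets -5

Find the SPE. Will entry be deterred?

SPE: (Low, Enter|Low, Out|High); Entry not deterred. Incumbent net profit = 4, Entrant gets 5

Work:
After Low K: Entrant enters (5 > 0)
After High K: Entrant stays out (-5 < 0)
Incumbent: Low → 6−2=4, High → 8−5=3
Incumbent chooses Low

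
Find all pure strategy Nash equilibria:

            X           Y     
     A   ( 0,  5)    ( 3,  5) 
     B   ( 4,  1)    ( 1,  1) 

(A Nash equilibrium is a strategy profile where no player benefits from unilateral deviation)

Nash equilibrium: (A, Y), (B, X)

Work:
Best responses:
  P1 vs X: payoffs [0, 4] → best response B (payoff 4)
  P1 vs Y: payoffs [3, 1] → best response A (payoff 3)
  P2 vs A: payoffs [5, 5] → best response X/Y (payoff 5)
  P2 vs B: payoffs [1, 1] → best response X/Y (payoff 1)
Mutual best responses: (A,Y), (B,X) → Nash equilibria.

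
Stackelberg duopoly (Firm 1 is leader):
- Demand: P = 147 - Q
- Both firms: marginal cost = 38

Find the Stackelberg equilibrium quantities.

q₁* (leader) = 54.5, q₂* (follower) = 27.25

Work:
Follower's reaction: q₂ = (a - c - q₁)/2
Leader substitutes: π₁ = q₁·(a - q₁ - (a-c-q₁)/2 - c)
FOC: q₁* = (147 - 38)/2 = 54.50
Then: q₂* = (147 - 38 - 54.5)/2 = 27.25
Leader has first-mover advantage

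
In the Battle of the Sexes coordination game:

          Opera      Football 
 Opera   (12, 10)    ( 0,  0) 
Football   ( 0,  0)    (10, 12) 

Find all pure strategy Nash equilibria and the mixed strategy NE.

Pure NE: (Opera, Opera) and (Football, Football); Mixed NE: p = 0.5455, q = 0.4545

Work:
Check pure NE:
(Opera, Opera): (12, 10) - no unilateral deviation beneficial
(Football, Football): (10, 12) - no unilateral deviation beneficial
Mixed NE: P1 plays Opera with p = 0.5455, P2 plays Opera with q = 0.4545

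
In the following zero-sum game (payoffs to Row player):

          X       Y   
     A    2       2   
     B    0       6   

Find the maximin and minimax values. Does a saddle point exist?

Maximin = 2, Minimax = 2, Saddle: True

Work:
Row minimums: [2, 0] → maximin = 2
Column maximums: [2, 6] → minimax = 2
Saddle point exists! Game value = 2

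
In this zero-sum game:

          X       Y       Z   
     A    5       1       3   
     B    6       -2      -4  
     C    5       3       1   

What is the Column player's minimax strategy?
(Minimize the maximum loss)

Column should play Y or Z (all achieve the minimum), value = 3

Work:
Column player minimizes Row's maximum payoff:
Column X: max payoff to Row = 6
Column Y: max payoff to Row = 3
Column Z: max payoff to Row = 3
Minimum is 3, achieved by columns Y, Z (tied).
Each of Y or Z is a minimax strategy.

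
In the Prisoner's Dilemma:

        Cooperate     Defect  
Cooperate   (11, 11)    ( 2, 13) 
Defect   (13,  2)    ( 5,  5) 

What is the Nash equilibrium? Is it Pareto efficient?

(Defect, Defect) is NE; not Pareto efficient

Work:
Defect dominates Cooperate for both players:
If P2 cooperates: Defect (13) > Cooperate (11)
If P2 defects: Defect (5) > Cooperate (2)
NE: (Defect, Defect) with payoff (5, 5)
But (Cooperate, Cooperate) = (11, 11) Pareto dominates (5, 5)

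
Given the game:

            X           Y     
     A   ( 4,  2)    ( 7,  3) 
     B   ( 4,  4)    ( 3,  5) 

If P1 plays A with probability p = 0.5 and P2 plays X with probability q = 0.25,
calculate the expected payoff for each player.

E[P1] = 4.75, E[P2] = 3.75

Work:
E[P1] = p·q·π₁(A,X) + p·(1-q)·π₁(A,Y) + (1-p)·q·π₁(B,X) + (1-p)·(1-q)·π₁(B,Y)
= 0.5·0.25·4 + 0.5·0.75·7 + 0.5·0.25·4 + 0.5·0.75·3
= 4.75

E[P2] = 3.75 (similar calculation)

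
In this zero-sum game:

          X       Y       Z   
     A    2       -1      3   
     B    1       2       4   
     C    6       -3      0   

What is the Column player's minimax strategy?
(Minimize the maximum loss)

Column should play Y, value = 2

Work:
Column player minimizes Row's maximum payoff:
Column X: max payoff to Row = 6
Column Y: max payoff to Row = 2
Column Z: max payoff to Row = 4
Minimum is 2, achieved by column Y.
Minimax strategy: Y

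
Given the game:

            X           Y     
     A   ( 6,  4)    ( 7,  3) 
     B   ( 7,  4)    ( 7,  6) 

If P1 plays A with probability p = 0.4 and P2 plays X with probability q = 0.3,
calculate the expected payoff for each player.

E[P1] = 6.88, E[P2] = 4.56

Work:
E[P1] = p·q·π₁(A,X) + p·(1-q)·π₁(A,Y) + (1-p)·q·π₁(B,X) + (1-p)·(1-q)·π₁(B,Y)
= 0.4·0.3·6 + 0.4·0.7·7 + 0.6·0.3·7 + 0.6·0.7·7
= 6.88

E[P2] = 4.56 (similar calculation)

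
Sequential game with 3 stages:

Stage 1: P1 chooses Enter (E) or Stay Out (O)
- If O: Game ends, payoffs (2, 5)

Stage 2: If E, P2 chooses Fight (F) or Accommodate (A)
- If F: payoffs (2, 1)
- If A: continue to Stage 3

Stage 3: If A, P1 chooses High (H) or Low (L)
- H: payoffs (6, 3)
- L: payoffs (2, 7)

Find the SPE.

SPE: (E, A, H); Outcome (6, 3)

Work:
Stage 3: P1 chooses H (6 vs 2)
Stage 2: P2: F->1, A->3 (anticipating H). Choose A
Stage 1: P1: O->2, E->6 (anticipating A, H). Choose E
SPE path: E -> A -> H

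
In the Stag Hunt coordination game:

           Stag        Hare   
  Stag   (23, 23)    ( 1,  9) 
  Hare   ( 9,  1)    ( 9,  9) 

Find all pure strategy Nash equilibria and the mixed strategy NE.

Pure NE: (Stag, Stag) and (Hare, Hare); Mixed NE: p = 0.3636, q = 0.3636

Work:
Check pure NE:
(Stag, Stag): (23, 23) - no unilateral deviation beneficial
(Hare, Hare): (9, 9) - no unilateral deviation beneficial
Mixed NE: P1 plays Stag with p = 0.3636, P2 plays Stag with q = 0.3636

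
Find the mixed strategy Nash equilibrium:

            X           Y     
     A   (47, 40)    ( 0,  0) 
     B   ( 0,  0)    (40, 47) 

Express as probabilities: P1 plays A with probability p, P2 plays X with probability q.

p = 0.5402, q = 0.4598

Work:
Find probabilities that make opponent indifferent:
P2 chooses q to make P1 indifferent between A and B
P1 chooses p to make P2 indifferent between X and Y
Mixed NE: P1 plays (A: 0.5402, B: 0.4598), P2 plays (X: 0.4598, Y: 0.5402)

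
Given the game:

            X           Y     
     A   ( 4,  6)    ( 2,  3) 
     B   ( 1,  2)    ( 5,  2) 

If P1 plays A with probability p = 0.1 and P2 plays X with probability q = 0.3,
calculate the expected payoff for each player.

E[P1] = 3.68, E[P2] = 2.19

Work:
E[P1] = p·q·π₁(A,X) + p·(1-q)·π₁(A,Y) + (1-p)·q·π₁(B,X) + (1-p)·(1-q)·π₁(B,Y)
= 0.1·0.3·4 + 0.1·0.7·2 + 0.9·0.3·1 + 0.9·0.7·5
= 3.68

E[P2] = 2.19 (similar calculation)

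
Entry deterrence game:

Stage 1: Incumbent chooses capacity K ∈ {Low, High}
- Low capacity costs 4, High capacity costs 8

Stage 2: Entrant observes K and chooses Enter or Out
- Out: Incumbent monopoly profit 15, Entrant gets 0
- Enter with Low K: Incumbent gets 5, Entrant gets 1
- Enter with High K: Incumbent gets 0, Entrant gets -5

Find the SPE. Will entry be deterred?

SPE: (High, Enter|Low, Out|High); Entry deterred. Incumbent net profit = 7

Work:
After Low K: Entrant enters (1 > 0)
After High K: Entrant stays out (-5 < 0)
Incumbent: Low → 5−4=1, High → 15−8=7
Incumbent chooses High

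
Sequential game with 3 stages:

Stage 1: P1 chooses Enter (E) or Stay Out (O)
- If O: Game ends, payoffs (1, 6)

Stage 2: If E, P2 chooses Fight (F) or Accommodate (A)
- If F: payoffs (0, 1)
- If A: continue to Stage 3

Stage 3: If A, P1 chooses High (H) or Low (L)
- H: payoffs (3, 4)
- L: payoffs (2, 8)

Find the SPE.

SPE: (E, A, H); Outcome (3, 4)

Work:
Stage 3: P1 chooses H (3 vs 2)
Stage 2: P2: F->1, A->4 (anticipating H). Choose A
Stage 1: P1: O->1, E->3 (anticipating A, H). Choose E
SPE path: E -> A -> H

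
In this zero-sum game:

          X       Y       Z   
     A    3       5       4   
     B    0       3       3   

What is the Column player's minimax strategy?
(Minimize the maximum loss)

Column should play X, value = 3

Work:
Column player minimizes Row's maximum payoff:
Column X: max payoff to Row = 3
Column Y: max payoff to Row = 5
Column Z: max payoff to Row = 4
Minimum is 3, achieved by column X.
Minimax strategy: X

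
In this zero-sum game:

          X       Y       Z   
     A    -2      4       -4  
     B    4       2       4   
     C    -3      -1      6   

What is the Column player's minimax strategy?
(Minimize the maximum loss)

Column should play X or Y (all achieve the minimum), value = 4

Work:
Column player minimizes Row's maximum payoff:
Column X: max payoff to Row = 4
Column Y: max payoff to Row = 4
Column Z: max payoff to Row = 6
Minimum is 4, achieved by columns X, Y (tied).
Each of X or Y is a minimax strategy.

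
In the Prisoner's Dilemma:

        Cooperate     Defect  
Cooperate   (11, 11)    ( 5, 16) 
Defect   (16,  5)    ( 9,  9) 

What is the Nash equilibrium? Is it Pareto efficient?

(Defect, Defect) is NE; not Pareto efficient

Work:
Defect dominates Cooperate for both players:
If P2 cooperates: Defect (16) > Cooperate (11)
If P2 defects: Defect (9) > Cooperate (5)
NE: (Defect, Defect) with payoff (9, 9)
But (Cooperate, Cooperate) = (11, 11) Pareto dominates (9, 9)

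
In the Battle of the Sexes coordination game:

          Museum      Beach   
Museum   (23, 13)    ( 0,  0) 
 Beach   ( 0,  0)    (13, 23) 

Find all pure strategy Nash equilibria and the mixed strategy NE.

Pure NE: (Museum, Museum) and (Beach, Beach); Mixed NE: p = 0.6389, q = 0.3611

Work:
Check pure NE:
(Museum, Museum): (23, 13) - no unilateral deviation beneficial
(Beach, Beach): (13, 23) - no unilateral deviation beneficial
Mixed NE: P1 plays Museum with p = 0.6389, P2 plays Museum with q = 0.3611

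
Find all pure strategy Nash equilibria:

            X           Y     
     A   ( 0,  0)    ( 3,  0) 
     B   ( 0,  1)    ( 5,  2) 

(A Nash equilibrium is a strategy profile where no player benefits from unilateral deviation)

Nash equilibrium: (A, X), (B, Y)

Work:
Best responses:
  P1 vs X: payoffs [0, 0] → best response A/B (payoff 0)
  P1 vs Y: payoffs [3, 5] → best response B (payoff 5)
  P2 vs A: payoffs [0, 0] → best response X/Y (payoff 0)
  P2 vs B: payoffs [1, 2] → best response Y (payoff 2)
Mutual best responses: (A,X), (B,Y) → Nash equilibria.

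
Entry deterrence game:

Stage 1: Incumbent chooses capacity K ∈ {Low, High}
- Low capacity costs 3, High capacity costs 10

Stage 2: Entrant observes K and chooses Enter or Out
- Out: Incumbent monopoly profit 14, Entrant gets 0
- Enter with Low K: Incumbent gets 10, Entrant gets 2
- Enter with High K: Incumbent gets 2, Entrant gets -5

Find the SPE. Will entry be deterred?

SPE: (Low, Enter|Low, Out|High); Entry not deterred. Incumbent net profit = 7, Entrant gets 2

Work:
After Low K: Entrant enters (2 > 0)
After High K: Entrant stays out (-5 < 0)
Incumbent: Low → 10−3=7, High → 14−10=4
Incumbent chooses Low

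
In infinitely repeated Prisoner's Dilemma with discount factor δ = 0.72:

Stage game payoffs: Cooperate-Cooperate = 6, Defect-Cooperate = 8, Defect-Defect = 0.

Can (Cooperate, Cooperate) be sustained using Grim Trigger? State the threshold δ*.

δ* = 0.25; since δ = 0.72 ≥ 0.25, cooperation can be sustained

Work:
For Grim Trigger:
Cooperate forever: 6/(1-δ)
Defect then punished: 8 + 0·δ/(1-δ)
Need: 6/(1-δ) ≥ 8 + 0·δ/(1-δ)
Solving: δ ≥ (T-R)/(T-P) = (8-6)/(8-0) = 0.25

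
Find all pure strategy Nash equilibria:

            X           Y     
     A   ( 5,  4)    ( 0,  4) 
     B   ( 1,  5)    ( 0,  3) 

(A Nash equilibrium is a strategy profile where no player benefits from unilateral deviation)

Nash equilibrium: (A, X), (A, Y)

Work:
Best responses:
  P1 vs X: payoffs [5, 1] → best response A (payoff 5)
  P1 vs Y: payoffs [0, 0] → best response A/B (payoff 0)
  P2 vs A: payoffs [4, 4] → best response X/Y (payoff 4)
  P2 vs B: payoffs [5, 3] → best response X (payoff 5)
Mutual best responses: (A,X), (A,Y) → Nash equilibria.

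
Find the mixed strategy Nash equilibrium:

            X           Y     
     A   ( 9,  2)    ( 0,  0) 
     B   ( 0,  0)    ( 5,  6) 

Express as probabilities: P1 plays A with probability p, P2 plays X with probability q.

p = 0.75, q = 0.3571

Work:
Find probabilities that make opponent indifferent:
P2 chooses q to make P1 indifferent between A and B
P1 chooses p to make P2 indifferent between X and Y
Mixed NE: P1 plays (A: 0.75, B: 0.25), P2 plays (X: 0.3571, Y: 0.6429)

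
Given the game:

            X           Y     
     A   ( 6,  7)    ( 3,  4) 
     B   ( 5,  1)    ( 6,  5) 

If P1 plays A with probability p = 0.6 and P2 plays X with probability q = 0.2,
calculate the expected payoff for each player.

E[P1] = 4.48, E[P2] = 4.44

Work:
E[P1] = p·q·π₁(A,X) + p·(1-q)·π₁(A,Y) + (1-p)·q·π₁(B,X) + (1-p)·(1-q)·π₁(B,Y)
= 0.6·0.2·6 + 0.6·0.8·3 + 0.4·0.2·5 + 0.4·0.8·6
= 4.48

E[P2] = 4.44 (similar calculation)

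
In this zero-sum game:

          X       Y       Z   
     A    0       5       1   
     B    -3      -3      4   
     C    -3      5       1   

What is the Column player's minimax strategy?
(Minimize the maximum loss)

Column should play X, value = 0

Work:
Column player minimizes Row's maximum payoff:
Column X: max payoff to Row = 0
Column Y: max payoff to Row = 5
Column Z: max payoff to Row = 4
Minimum is 0, achieved by column X.
Minimax strategy: X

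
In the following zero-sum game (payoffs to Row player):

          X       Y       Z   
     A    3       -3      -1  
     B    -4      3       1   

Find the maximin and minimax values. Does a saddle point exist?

Maximin = -3, Minimax = 1, Saddle: False

Work:
Row minimums: [-3, -4] → maximin = -3
Column maximums: [3, 3, 1] → minimax = 1
No saddle point (maximin ≠ minimax). Mixed strategy needed.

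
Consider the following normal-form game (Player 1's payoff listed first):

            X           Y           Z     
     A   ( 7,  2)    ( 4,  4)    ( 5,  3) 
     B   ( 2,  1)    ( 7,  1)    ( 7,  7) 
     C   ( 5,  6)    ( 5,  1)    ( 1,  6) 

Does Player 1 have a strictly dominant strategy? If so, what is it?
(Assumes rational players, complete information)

No strictly dominant strategy exists for Player 1

Work:
A strategy strictly dominates another if it gives a strictly higher payoff against every opponent action. Compare each pair of P1's strategies column-by-column:
  A vs B: [7 vs 2, 4 vs 7, 5 vs 7] → A does not strictly dominate B (column Y: 4 ≤ 7)
  A vs C: [7 vs 5, 4 vs 5, 5 vs 1] → A does not strictly dominate C (column Y: 4 ≤ 5)
  B vs A: [2 vs 7, 7 vs 4, 7 vs 5] → B does not strictly dominate A (column X: 2 ≤ 7)
  B vs C: [2 vs 5, 7 vs 5, 7 vs 1] → B does not strictly dominate C (column X: 2 ≤ 5)
  C vs A: [5 vs 7, 5 vs 4, 1 vs 5] → C does not strictly dominate A (column X: 5 ≤ 7)
  C vs B: [5 vs 2, 5 vs 7, 1 vs 7] → C does not strictly dominate B (column Y: 5 ≤ 7)
No single strategy strictly dominates all others → no strictly dominant strategy.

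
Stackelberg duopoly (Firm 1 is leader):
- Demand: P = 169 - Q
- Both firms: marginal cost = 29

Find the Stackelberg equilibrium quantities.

q₁* (leader) = 70.0, q₂* (follower) = 35.0

Work:
Follower's reaction: q₂ = (a - c - q₁)/2
Leader substitutes: π₁ = q₁·(a - q₁ - (a-c-q₁)/2 - c)
FOC: q₁* = (169 - 29)/2 = 70.00
Then: q₂* = (169 - 29 - 70.0)/2 = 35.00
Leader has first-mover advantage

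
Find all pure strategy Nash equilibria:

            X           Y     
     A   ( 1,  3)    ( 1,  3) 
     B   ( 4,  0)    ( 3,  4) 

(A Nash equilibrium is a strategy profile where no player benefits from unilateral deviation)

Nash equilibrium: (B, Y)

Work:
Best responses:
  P1 vs X: payoffs [1, 4] → best response B (payoff 4)
  P1 vs Y: payoffs [1, 3] → best response B (payoff 3)
  P2 vs A: payoffs [3, 3] → best response X/Y (payoff 3)
  P2 vs B: payoffs [0, 4] → best response Y (payoff 4)
Mutual best responses: (B,Y) → Nash equilibria.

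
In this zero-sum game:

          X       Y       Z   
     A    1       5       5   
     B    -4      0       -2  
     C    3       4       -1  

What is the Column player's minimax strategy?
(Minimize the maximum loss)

Column should play X, value = 3

Work:
Column player minimizes Row's maximum payoff:
Column X: max payoff to Row = 3
Column Y: max payoff to Row = 5
Column Z: max payoff to Row = 5
Minimum is 3, achieved by column X.
Minimax strategy: X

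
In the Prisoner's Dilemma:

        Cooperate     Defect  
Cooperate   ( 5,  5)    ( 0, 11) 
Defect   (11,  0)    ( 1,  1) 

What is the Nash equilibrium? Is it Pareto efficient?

(Defect, Defect) is NE; not Pareto efficient

Work:
Defect dominates Cooperate for both players:
If P2 cooperates: Defect (11) > Cooperate (5)
If P2 defects: Defect (1) > Cooperate (0)
NE: (Defect, Defect) with payoff (1, 1)
But (Cooperate, Cooperate) = (5, 5) Pareto dominates (1, 1)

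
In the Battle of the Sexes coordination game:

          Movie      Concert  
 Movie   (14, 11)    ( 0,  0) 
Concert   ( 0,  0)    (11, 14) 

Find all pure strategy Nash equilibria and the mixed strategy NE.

Pure NE: (Movie, Movie) and (Concert, Concert); Mixed NE: p = 0.56, q = 0.44

Work:
Check pure NE:
(Movie, Movie): (14, 11) - no unilateral deviation beneficial
(Concert, Concert): (11, 14) - no unilateral deviation beneficial
Mixed NE: P1 plays Movie with p = 0.56, P2 plays Movie with q = 0.44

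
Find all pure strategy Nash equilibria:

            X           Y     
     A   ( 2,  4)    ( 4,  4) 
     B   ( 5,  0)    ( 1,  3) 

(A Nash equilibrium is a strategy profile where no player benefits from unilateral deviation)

Nash equilibrium: (A, Y)

Work:
Best responses:
  P1 vs X: payoffs [2, 5] → best response B (payoff 5)
  P1 vs Y: payoffs [4, 1] → best response A (payoff 4)
  P2 vs A: payoffs [4, 4] → best response X/Y (payoff 4)
  P2 vs B: payoffs [0, 3] → best response Y (payoff 3)
Mutual best responses: (A,Y) → Nash equilibria.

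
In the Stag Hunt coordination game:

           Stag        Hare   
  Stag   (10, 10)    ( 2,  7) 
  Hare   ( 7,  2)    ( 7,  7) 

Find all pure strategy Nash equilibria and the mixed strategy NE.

Pure NE: (Stag, Stag) and (Hare, Hare); Mixed NE: p = 0.625, q = 0.625

Work:
Check pure NE:
(Stag, Stag): (10, 10) - no unilateral deviation beneficial
(Hare, Hare): (7, 7) - no unilateral deviation beneficial
Mixed NE: P1 plays Stag with p = 0.625, P2 plays Stag with q = 0.625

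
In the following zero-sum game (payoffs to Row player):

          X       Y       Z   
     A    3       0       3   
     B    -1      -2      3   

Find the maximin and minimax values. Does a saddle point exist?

Maximin = 0, Minimax = 0, Saddle: True

Work:
Row minimums: [0, -2] → maximin = 0
Column maximums: [3, 0, 3] → minimax = 0
Saddle point exists! Game value = 0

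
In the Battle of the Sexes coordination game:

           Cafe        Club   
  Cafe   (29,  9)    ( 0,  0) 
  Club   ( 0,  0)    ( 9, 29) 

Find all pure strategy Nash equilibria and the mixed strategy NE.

Pure NE: (Cafe, Cafe) and (Club, Club); Mixed NE: p = 0.7632, q = 0.2368

Work:
Check pure NE:
(Cafe, Cafe): (29, 9) - no unilateral deviation beneficial
(Club, Club): (9, 29) - no unilateral deviation beneficial
Mixed NE: P1 plays Cafe with p = 0.7632, P2 plays Cafe with q = 0.2368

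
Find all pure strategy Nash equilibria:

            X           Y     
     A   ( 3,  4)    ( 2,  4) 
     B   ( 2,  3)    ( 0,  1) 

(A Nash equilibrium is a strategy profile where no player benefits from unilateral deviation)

Nash equilibrium: (A, X), (A, Y)

Work:
Best responses:
  P1 vs X: payoffs [3, 2] → best response A (payoff 3)
  P1 vs Y: payoffs [2, 0] → best response A (payoff 2)
  P2 vs A: payoffs [4, 4] → best response X/Y (payoff 4)
  P2 vs B: payoffs [3, 1] → best response X (payoff 3)
Mutual best responses: (A,X), (A,Y) → Nash equilibria.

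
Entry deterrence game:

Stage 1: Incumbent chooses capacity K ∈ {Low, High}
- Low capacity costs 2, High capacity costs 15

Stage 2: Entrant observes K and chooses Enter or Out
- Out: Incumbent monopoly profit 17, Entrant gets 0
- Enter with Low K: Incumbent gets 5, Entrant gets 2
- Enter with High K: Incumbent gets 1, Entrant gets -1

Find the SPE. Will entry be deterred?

SPE: (Low, Enter|Low, Out|High); Entry not deterred. Incumbent net profit = 3, Entrant gets 2

Work:
After Low K: Entrant enters (2 > 0)
After High K: Entrant stays out (-1 < 0)
Incumbent: Low → 5−2=3, High → 17−15=2
Incumbent chooses Low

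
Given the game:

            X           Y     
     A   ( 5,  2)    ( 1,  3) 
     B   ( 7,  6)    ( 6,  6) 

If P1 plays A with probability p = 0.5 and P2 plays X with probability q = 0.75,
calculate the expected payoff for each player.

E[P1] = 5.375, E[P2] = 4.125

Work:
E[P1] = p·q·π₁(A,X) + p·(1-q)·π₁(A,Y) + (1-p)·q·π₁(B,X) + (1-p)·(1-q)·π₁(B,Y)
= 0.5·0.75·5 + 0.5·0.25·1 + 0.5·0.75·7 + 0.5·0.25·6
= 5.375

E[P2] = 4.125 (similar calculation)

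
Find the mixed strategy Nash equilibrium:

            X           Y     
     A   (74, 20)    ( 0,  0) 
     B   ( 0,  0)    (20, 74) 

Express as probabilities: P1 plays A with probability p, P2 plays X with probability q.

p = 0.7872, q = 0.2128

Work:
Find probabilities that make opponent indifferent:
P2 chooses q to make P1 indifferent between A and B
P1 chooses p to make P2 indifferent between X and Y
Mixed NE: P1 plays (A: 0.7872, B: 0.2128), P2 plays (X: 0.2128, Y: 0.7872)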